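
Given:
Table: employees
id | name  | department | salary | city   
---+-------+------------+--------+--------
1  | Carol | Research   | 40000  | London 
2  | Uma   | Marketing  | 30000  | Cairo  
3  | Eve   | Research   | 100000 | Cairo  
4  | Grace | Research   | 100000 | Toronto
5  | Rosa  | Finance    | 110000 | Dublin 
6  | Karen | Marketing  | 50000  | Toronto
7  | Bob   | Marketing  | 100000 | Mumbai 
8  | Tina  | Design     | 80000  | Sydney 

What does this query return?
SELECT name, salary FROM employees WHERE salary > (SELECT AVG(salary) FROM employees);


Subquery: AVG(salary) = 76250.0
Filtering: salary > 76250.0
  Eve (100000) -> MATCH
  Grace (100000) -> MATCH
  Rosa (110000) -> MATCH
  Bob (100000) -> MATCH
  Tina (80000) -> MATCH


5 rows:
Eve, 100000
Grace, 100000
Rosa, 110000
Bob, 100000
Tina, 80000


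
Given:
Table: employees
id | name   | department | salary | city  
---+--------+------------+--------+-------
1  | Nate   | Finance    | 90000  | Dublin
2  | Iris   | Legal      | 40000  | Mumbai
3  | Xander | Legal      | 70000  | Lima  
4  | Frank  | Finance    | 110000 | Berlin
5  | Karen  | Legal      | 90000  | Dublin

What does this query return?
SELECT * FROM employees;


SELECT * returns all 5 rows with all columns

5 rows:
1, Nate, Finance, 90000, Dublin
2, Iris, Legal, 40000, Mumbai
3, Xander, Legal, 70000, Lima
4, Frank, Finance, 110000, Berlin
5, Karen, Legal, 90000, Dublin


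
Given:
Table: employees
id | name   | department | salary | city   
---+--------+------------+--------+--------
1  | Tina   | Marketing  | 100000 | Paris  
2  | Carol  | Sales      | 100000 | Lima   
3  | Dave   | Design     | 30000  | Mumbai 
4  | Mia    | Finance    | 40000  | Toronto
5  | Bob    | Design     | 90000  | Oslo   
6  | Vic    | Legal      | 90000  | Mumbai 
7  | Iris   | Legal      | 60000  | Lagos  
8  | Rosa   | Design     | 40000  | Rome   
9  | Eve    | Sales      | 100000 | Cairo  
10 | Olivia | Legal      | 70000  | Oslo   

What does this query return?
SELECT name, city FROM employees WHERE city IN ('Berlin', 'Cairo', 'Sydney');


Filtering: city IN ('Berlin', 'Cairo', 'Sydney')
Matching: 1 rows

1 rows:
Eve, Cairo


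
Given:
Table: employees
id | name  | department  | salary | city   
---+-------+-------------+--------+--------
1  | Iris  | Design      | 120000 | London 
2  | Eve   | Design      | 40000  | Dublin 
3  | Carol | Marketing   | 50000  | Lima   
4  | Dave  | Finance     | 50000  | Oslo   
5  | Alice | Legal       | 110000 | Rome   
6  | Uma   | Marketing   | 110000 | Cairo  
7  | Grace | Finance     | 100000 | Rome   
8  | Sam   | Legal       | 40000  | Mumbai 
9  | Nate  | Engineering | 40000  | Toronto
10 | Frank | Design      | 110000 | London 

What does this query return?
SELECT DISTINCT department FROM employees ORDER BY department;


All 'department' values (row order): Design, Design, Marketing, Finance, Legal, Marketing, Finance, Legal, Engineering, Design
Removing duplicates leaves 5 unique value(s).

5 values:
Design
Engineering
Finance
Legal
Marketing


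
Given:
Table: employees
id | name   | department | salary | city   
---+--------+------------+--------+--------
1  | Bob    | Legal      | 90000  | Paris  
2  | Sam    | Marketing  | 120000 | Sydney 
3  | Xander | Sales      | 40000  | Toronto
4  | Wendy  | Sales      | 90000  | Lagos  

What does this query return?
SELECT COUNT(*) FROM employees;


COUNT(*) counts all rows

4


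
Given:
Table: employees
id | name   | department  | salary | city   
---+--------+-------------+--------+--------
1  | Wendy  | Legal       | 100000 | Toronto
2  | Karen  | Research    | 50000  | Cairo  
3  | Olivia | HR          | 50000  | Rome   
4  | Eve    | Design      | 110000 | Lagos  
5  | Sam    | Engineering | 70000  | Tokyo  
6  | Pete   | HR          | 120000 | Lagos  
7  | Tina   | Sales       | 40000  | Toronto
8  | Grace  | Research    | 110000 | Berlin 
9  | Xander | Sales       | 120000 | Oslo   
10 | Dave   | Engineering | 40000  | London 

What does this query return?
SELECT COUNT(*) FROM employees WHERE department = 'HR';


Counting rows where department = 'HR'
  Olivia -> MATCH
  Pete -> MATCH


2


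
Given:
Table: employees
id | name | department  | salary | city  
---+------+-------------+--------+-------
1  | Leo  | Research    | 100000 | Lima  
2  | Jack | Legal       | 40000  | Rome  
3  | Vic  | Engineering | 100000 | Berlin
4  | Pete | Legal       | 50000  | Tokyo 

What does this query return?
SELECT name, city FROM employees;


Projecting columns: name, city

4 rows:
Leo, Lima
Jack, Rome
Vic, Berlin
Pete, Tokyo


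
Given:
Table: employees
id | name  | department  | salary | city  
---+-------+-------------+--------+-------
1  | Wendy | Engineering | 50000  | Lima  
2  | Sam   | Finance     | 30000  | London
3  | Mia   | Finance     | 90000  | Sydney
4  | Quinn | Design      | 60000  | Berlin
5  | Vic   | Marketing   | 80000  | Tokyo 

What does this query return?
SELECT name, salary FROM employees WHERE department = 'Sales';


Filtering: department = 'Sales'
Matching rows: 0

Empty result set (0 rows)


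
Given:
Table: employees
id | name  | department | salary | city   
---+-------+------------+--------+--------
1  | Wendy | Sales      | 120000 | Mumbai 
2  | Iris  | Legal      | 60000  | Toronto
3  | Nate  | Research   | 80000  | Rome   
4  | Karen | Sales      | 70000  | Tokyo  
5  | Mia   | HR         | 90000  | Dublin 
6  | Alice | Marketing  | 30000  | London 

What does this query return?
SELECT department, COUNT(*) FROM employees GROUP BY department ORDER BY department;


Assigning each row to its department group:
  Wendy -> Sales
  Iris -> Legal
  Nate -> Research
  Karen -> Sales
  Mia -> HR
  Alice -> Marketing


5 groups:
HR, 1
Legal, 1
Marketing, 1
Research, 1
Sales, 2


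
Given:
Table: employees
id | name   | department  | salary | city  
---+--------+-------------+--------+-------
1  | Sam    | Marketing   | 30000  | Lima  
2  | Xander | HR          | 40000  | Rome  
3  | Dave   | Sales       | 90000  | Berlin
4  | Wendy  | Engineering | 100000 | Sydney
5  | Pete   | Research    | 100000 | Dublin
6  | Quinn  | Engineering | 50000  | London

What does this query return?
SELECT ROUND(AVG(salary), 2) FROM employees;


SUM(salary) = 410000
COUNT = 6
ROUND(AVG, 2) = ROUND(410000 / 6, 2) = 68333.33

68333.33


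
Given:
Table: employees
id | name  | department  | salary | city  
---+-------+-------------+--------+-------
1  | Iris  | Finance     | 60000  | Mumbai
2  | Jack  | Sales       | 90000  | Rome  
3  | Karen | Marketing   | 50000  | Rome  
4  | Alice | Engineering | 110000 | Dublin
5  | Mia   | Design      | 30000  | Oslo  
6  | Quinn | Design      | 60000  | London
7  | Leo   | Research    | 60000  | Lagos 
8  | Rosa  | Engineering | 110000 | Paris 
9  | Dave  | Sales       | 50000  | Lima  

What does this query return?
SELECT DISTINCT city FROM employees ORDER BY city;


All 'city' values (row order): Mumbai, Rome, Rome, Dublin, Oslo, London, Lagos, Paris, Lima
Removing duplicates leaves 8 unique value(s).

8 values:
Dublin
Lagos
Lima
London
Mumbai
Oslo
Paris
Rome


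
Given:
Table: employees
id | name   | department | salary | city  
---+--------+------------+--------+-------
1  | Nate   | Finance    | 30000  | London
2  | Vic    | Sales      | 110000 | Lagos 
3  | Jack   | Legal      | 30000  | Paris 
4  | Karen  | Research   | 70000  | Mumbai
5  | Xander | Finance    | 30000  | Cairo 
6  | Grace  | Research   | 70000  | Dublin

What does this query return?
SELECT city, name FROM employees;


Projecting columns: city, name

6 rows:
London, Nate
Lagos, Vic
Paris, Jack
Mumbai, Karen
Cairo, Xander
Dublin, Grace


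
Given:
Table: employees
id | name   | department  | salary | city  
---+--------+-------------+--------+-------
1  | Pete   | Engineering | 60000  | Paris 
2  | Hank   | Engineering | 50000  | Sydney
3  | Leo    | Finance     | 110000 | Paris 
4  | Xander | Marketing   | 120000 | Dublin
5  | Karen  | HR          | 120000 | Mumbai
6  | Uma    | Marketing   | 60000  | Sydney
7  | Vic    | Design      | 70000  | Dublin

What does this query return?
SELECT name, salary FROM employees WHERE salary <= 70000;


Filtering: salary <= 70000
Matching: 4 rows

4 rows:
Pete, 60000
Hank, 50000
Uma, 60000
Vic, 70000


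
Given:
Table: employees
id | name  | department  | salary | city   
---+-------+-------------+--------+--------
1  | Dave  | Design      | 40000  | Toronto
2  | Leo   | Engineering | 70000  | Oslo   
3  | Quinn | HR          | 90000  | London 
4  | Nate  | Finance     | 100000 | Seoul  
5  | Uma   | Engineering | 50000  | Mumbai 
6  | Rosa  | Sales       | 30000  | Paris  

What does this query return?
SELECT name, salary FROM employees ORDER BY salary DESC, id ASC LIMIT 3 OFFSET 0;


Sort by salary DESC (id ASC tiebreak), then skip 0 and take 3
Rows 1 through 3

3 rows:
Nate, 100000
Quinn, 90000
Leo, 70000


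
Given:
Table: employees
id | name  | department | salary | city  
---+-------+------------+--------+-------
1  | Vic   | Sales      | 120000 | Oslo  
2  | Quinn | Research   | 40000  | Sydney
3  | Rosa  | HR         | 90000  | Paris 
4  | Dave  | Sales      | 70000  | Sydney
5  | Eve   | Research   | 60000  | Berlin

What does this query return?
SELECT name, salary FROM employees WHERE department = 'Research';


Filtering: department = 'Research'
Matching rows: 2

2 rows:
Quinn, 40000
Eve, 60000


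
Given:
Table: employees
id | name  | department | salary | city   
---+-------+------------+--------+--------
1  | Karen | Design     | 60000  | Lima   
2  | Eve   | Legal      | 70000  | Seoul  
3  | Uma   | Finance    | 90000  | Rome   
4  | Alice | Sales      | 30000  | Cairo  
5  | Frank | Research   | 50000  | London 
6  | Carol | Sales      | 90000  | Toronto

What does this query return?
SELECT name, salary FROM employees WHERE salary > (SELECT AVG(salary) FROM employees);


Subquery: AVG(salary) = 65000.0
Filtering: salary > 65000.0
  Eve (70000) -> MATCH
  Uma (90000) -> MATCH
  Carol (90000) -> MATCH


3 rows:
Eve, 70000
Uma, 90000
Carol, 90000


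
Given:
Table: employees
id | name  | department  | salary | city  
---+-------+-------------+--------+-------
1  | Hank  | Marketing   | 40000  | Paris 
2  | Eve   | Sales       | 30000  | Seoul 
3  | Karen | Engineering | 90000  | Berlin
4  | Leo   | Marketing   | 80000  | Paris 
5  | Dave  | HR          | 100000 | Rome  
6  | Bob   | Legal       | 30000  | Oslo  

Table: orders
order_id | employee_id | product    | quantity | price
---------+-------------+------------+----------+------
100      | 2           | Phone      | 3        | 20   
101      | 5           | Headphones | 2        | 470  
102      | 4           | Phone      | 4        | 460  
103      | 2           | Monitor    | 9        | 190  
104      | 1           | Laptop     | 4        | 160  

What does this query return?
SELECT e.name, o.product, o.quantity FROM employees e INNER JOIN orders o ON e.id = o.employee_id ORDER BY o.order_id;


Joining employees.id = orders.employee_id:
  employee Eve (id=2) -> order Phone
  employee Dave (id=5) -> order Headphones
  employee Leo (id=4) -> order Phone
  employee Eve (id=2) -> order Monitor
  employee Hank (id=1) -> order Laptop


5 rows:
Eve, Phone, 3
Dave, Headphones, 2
Leo, Phone, 4
Eve, Monitor, 9
Hank, Laptop, 4


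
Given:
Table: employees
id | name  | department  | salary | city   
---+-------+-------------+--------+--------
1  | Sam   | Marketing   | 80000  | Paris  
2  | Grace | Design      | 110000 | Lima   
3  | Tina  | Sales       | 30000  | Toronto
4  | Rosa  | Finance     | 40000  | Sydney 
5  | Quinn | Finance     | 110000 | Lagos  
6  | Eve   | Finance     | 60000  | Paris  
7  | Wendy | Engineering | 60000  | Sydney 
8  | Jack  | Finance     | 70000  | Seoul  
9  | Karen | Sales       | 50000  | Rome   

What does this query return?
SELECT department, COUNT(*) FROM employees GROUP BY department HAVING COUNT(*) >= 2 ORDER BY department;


Groups with count >= 2:
  Finance: 4 -> PASS
  Sales: 2 -> PASS
  Design: 1 -> filtered out
  Engineering: 1 -> filtered out
  Marketing: 1 -> filtered out


2 groups:
Finance, 4
Sales, 2


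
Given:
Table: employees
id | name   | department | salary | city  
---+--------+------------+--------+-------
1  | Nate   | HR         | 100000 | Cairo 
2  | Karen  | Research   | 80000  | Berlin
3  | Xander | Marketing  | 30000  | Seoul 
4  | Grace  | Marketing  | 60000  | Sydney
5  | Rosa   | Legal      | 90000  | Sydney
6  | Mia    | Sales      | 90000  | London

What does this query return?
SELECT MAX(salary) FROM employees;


Salaries: 100000, 80000, 30000, 60000, 90000, 90000
MAX = 100000

100000


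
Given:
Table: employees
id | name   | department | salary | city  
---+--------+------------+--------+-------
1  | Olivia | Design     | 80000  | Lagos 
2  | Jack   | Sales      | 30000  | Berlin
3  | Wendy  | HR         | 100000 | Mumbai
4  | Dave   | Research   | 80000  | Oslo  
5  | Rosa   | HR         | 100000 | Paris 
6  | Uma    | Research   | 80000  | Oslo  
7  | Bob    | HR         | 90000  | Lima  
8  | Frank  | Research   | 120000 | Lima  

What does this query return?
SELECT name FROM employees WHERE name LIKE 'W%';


LIKE 'W%' matches names starting with 'W'
Matching: 1

1 rows:
Wendy


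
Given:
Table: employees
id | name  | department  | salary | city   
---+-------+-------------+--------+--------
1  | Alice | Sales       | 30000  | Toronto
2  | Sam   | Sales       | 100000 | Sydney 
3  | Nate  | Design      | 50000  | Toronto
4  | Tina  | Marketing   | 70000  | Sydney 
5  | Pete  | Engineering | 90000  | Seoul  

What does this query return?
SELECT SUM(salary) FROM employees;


SUM(salary) = 30000 + 100000 + 50000 + 70000 + 90000 = 340000

340000


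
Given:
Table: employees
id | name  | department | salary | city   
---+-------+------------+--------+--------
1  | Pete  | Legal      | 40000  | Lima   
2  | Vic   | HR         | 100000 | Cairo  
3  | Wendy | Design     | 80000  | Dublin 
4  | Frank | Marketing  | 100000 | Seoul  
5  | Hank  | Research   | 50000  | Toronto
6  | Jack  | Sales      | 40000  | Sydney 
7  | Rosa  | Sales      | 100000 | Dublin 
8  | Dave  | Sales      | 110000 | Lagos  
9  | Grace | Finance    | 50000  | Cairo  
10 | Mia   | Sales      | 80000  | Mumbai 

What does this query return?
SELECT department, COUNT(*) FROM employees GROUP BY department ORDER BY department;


Assigning each row to its department group:
  Pete -> Legal
  Vic -> HR
  Wendy -> Design
  Frank -> Marketing
  Hank -> Research
  Jack -> Sales
  Rosa -> Sales
  Dave -> Sales
  Grace -> Finance
  Mia -> Sales


7 groups:
Design, 1
Finance, 1
HR, 1
Legal, 1
Marketing, 1
Research, 1
Sales, 4


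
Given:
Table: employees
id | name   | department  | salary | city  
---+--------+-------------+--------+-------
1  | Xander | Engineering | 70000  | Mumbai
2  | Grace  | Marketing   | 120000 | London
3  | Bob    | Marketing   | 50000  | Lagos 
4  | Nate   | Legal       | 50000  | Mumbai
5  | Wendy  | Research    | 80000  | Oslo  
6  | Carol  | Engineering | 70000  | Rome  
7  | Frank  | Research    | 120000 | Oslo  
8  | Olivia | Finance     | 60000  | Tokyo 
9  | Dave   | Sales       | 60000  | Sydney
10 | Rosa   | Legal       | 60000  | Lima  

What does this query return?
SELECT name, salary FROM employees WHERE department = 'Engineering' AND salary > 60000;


Filtering: department = 'Engineering' AND salary > 60000
Matching: 2 rows

2 rows:
Xander, 70000
Carol, 70000


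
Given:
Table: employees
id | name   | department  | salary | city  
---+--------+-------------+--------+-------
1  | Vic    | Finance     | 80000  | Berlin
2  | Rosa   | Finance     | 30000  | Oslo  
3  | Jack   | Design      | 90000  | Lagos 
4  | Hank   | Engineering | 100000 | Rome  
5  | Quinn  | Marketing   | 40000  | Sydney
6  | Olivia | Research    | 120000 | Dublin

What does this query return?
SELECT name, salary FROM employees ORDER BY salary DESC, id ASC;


Sorting by salary DESC, then id ASC for ties

6 rows:
Olivia, 120000
Hank, 100000
Jack, 90000
Vic, 80000
Quinn, 40000
Rosa, 30000


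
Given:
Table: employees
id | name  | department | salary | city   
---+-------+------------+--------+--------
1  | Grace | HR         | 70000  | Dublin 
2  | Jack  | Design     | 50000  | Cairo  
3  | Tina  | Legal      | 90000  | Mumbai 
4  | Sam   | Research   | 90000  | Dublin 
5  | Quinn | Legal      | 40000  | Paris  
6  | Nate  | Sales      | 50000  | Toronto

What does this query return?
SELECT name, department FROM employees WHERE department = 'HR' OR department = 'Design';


Filtering: department = 'HR' OR 'Design'
Matching: 2 rows

2 rows:
Grace, HR
Jack, Design


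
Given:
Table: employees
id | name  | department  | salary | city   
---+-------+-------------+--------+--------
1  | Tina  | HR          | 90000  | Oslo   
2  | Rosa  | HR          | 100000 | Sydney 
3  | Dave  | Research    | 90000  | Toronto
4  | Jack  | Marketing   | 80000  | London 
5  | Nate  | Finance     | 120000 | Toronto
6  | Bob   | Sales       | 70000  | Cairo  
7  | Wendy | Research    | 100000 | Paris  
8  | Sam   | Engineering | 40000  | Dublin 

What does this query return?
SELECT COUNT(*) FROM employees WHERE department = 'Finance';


Counting rows where department = 'Finance'
  Nate -> MATCH


1


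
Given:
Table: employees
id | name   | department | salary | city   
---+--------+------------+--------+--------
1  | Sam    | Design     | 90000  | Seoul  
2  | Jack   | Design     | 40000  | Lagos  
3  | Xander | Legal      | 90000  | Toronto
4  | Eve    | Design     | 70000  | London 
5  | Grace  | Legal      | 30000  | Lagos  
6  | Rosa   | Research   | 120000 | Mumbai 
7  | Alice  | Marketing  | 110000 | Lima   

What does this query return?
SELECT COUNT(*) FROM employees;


COUNT(*) counts all rows

7


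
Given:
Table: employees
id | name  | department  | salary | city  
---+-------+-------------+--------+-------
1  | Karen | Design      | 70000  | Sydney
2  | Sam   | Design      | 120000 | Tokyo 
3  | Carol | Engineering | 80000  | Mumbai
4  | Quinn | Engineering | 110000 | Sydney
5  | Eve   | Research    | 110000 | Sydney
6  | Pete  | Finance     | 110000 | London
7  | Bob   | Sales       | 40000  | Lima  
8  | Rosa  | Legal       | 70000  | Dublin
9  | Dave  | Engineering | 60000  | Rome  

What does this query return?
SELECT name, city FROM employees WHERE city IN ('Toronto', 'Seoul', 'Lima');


Filtering: city IN ('Toronto', 'Seoul', 'Lima')
Matching: 1 rows

1 rows:
Bob, Lima


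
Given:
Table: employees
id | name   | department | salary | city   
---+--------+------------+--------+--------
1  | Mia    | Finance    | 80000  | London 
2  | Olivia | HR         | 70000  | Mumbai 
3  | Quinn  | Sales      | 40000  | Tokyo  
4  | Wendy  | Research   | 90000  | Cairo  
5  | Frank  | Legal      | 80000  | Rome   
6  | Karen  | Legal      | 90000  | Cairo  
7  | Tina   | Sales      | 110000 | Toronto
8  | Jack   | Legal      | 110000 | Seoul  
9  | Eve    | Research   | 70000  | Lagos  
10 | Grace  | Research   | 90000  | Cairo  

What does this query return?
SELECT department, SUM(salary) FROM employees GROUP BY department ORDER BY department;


Summing salary within each department:
  Finance: 80000 = 80000
  HR: 70000 = 70000
  Legal: 80000 + 90000 + 110000 = 280000
  Research: 90000 + 70000 + 90000 = 250000
  Sales: 40000 + 110000 = 150000


5 groups:
Finance, 80000
HR, 70000
Legal, 280000
Research, 250000
Sales, 150000


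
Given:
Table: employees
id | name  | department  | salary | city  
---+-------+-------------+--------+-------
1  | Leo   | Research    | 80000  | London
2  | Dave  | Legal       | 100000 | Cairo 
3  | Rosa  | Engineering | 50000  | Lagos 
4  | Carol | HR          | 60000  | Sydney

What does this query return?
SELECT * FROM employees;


SELECT * returns all 4 rows with all columns

4 rows:
1, Leo, Research, 80000, London
2, Dave, Legal, 100000, Cairo
3, Rosa, Engineering, 50000, Lagos
4, Carol, HR, 60000, Sydney


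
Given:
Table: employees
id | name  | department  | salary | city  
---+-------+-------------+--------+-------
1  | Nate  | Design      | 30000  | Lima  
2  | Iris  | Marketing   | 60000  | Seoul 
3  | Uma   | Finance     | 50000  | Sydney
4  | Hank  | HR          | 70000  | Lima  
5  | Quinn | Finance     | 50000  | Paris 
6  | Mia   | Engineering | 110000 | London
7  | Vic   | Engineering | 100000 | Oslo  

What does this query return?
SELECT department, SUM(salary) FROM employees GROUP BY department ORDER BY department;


Summing salary within each department:
  Design: 30000 = 30000
  Engineering: 110000 + 100000 = 210000
  Finance: 50000 + 50000 = 100000
  HR: 70000 = 70000
  Marketing: 60000 = 60000


5 groups:
Design, 30000
Engineering, 210000
Finance, 100000
HR, 70000
Marketing, 60000


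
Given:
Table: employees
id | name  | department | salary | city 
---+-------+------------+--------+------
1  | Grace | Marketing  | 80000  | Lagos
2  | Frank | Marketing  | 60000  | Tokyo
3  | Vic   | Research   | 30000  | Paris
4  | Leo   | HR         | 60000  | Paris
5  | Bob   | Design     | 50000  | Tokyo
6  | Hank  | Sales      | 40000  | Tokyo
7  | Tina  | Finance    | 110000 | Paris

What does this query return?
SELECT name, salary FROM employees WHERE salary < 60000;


Filtering: salary < 60000
Matching: 3 rows

3 rows:
Vic, 30000
Bob, 50000
Hank, 40000


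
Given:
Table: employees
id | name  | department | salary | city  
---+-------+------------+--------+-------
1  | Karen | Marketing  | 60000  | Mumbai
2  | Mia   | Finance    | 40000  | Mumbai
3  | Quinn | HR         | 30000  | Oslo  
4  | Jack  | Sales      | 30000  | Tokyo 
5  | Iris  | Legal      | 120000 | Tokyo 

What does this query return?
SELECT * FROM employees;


SELECT * returns all 5 rows with all columns

5 rows:
1, Karen, Marketing, 60000, Mumbai
2, Mia, Finance, 40000, Mumbai
3, Quinn, HR, 30000, Oslo
4, Jack, Sales, 30000, Tokyo
5, Iris, Legal, 120000, Tokyo


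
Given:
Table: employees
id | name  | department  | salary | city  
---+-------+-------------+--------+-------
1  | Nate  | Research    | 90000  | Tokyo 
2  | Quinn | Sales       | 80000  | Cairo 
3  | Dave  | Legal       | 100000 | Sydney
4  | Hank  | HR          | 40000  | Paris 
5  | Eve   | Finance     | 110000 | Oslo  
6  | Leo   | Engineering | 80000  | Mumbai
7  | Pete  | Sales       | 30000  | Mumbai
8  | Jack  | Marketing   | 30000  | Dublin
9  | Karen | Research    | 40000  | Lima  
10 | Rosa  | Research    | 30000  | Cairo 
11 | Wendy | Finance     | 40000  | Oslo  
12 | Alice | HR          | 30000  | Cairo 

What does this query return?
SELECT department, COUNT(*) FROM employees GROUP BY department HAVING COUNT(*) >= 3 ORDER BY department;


Groups with count >= 3:
  Research: 3 -> PASS
  Engineering: 1 -> filtered out
  Finance: 2 -> filtered out
  HR: 2 -> filtered out
  Legal: 1 -> filtered out
  Marketing: 1 -> filtered out
  Sales: 2 -> filtered out


1 groups:
Research, 3


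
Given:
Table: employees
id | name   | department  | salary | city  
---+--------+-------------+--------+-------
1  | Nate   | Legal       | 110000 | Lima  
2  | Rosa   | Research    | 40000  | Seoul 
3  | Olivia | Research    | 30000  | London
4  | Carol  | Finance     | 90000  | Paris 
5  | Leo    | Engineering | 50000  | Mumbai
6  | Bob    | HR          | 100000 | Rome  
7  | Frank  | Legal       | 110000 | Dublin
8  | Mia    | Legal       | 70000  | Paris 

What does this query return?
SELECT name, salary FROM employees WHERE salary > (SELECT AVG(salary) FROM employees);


Subquery: AVG(salary) = 75000.0
Filtering: salary > 75000.0
  Nate (110000) -> MATCH
  Carol (90000) -> MATCH
  Bob (100000) -> MATCH
  Frank (110000) -> MATCH


4 rows:
Nate, 110000
Carol, 90000
Bob, 100000
Frank, 110000


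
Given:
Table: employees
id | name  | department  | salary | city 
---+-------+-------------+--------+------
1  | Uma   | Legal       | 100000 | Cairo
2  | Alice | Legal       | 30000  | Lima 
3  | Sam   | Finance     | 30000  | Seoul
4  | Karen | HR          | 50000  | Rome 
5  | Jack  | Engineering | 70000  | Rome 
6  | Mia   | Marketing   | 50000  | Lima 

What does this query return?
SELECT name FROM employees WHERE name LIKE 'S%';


LIKE 'S%' matches names starting with 'S'
Matching: 1

1 rows:
Sam


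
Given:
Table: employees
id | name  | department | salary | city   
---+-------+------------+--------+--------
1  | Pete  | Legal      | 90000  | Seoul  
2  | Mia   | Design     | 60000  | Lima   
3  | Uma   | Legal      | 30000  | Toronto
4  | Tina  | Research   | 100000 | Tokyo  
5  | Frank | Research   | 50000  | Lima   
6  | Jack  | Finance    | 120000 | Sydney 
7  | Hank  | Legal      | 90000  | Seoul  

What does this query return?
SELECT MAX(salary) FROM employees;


Salaries: 90000, 60000, 30000, 100000, 50000, 120000, 90000
MAX = 120000

120000


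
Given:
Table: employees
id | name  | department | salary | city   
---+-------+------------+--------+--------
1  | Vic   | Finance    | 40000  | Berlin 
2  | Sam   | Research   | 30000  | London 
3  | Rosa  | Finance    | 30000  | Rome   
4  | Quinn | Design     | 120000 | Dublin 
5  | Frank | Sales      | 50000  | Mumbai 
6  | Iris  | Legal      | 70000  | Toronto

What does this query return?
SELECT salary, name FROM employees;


Projecting columns: salary, name

6 rows:
40000, Vic
30000, Sam
30000, Rosa
120000, Quinn
50000, Frank
70000, Iris


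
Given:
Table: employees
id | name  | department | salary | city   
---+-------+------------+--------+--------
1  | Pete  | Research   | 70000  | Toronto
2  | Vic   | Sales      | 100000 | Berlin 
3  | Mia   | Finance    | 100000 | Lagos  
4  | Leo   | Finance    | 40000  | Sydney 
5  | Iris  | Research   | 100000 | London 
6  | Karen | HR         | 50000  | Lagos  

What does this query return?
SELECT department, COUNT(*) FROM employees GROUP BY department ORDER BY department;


Assigning each row to its department group:
  Pete -> Research
  Vic -> Sales
  Mia -> Finance
  Leo -> Finance
  Iris -> Research
  Karen -> HR


4 groups:
Finance, 2
HR, 1
Research, 2
Sales, 1


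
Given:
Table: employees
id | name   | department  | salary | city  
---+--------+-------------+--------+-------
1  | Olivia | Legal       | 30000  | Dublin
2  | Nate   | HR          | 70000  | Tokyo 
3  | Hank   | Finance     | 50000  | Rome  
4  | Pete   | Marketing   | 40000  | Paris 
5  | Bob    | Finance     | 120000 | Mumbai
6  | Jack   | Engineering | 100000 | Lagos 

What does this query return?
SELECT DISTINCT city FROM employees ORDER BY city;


All 'city' values (row order): Dublin, Tokyo, Rome, Paris, Mumbai, Lagos
Removing duplicates leaves 6 unique value(s).

6 values:
Dublin
Lagos
Mumbai
Paris
Rome
Tokyo


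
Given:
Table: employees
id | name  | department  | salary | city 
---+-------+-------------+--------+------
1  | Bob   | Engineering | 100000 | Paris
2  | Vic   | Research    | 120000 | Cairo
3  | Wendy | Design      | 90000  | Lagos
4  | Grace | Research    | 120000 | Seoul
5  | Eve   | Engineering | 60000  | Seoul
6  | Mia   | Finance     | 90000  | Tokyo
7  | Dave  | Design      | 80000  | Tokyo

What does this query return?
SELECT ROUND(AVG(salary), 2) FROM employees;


SUM(salary) = 660000
COUNT = 7
ROUND(AVG, 2) = ROUND(660000 / 7, 2) = 94285.71

94285.71


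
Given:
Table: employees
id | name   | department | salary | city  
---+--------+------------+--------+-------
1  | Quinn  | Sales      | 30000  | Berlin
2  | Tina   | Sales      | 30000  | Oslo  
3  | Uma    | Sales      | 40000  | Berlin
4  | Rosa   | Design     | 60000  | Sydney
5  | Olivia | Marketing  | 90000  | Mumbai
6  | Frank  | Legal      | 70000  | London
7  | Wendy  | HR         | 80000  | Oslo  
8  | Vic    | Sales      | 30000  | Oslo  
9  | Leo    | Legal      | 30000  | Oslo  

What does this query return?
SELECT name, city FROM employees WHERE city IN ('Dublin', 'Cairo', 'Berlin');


Filtering: city IN ('Dublin', 'Cairo', 'Berlin')
Matching: 2 rows

2 rows:
Quinn, Berlin
Uma, Berlin


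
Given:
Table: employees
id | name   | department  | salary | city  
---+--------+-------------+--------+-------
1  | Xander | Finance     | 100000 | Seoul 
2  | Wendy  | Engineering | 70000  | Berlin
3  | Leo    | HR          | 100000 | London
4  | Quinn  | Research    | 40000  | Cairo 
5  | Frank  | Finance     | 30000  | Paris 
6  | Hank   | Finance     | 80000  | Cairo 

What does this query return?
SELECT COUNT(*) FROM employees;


COUNT(*) counts all rows

6


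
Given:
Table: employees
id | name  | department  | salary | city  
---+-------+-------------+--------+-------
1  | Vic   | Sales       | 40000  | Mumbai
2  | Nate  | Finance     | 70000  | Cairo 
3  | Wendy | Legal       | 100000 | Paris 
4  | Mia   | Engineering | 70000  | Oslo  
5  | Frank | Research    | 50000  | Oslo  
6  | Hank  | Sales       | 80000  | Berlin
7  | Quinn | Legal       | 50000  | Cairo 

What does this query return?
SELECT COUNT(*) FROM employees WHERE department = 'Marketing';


Counting rows where department = 'Marketing'


0


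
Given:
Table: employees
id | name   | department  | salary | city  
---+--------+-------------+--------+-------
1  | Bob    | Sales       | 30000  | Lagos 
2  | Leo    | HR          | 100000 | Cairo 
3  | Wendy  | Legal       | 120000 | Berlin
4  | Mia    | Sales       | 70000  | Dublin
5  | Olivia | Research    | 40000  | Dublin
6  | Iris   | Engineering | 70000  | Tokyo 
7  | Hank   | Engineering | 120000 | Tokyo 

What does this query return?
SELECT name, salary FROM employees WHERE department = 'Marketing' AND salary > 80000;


Filtering: department = 'Marketing' AND salary > 80000
Matching: 0 rows

Empty result set (0 rows)


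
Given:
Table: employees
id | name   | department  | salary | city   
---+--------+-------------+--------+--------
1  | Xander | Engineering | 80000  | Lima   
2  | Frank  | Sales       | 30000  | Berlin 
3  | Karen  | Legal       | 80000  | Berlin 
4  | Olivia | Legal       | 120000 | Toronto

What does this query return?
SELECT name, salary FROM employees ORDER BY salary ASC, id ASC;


Sorting by salary ASC, then id ASC for ties

4 rows:
Frank, 30000
Xander, 80000
Karen, 80000
Olivia, 120000


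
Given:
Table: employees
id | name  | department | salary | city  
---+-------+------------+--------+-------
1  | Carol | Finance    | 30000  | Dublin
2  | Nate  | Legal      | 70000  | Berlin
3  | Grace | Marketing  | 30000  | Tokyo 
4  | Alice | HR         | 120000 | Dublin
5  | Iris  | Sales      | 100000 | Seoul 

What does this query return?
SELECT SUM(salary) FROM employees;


SUM(salary) = 30000 + 70000 + 30000 + 120000 + 100000 = 350000

350000


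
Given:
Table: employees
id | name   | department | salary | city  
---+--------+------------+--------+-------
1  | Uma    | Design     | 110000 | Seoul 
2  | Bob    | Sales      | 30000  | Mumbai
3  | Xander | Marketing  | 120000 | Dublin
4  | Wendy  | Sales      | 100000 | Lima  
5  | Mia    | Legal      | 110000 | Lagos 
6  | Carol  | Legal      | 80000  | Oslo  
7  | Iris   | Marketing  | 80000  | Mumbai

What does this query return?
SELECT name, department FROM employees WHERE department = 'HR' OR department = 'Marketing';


Filtering: department = 'HR' OR 'Marketing'
Matching: 2 rows

2 rows:
Xander, Marketing
Iris, Marketing


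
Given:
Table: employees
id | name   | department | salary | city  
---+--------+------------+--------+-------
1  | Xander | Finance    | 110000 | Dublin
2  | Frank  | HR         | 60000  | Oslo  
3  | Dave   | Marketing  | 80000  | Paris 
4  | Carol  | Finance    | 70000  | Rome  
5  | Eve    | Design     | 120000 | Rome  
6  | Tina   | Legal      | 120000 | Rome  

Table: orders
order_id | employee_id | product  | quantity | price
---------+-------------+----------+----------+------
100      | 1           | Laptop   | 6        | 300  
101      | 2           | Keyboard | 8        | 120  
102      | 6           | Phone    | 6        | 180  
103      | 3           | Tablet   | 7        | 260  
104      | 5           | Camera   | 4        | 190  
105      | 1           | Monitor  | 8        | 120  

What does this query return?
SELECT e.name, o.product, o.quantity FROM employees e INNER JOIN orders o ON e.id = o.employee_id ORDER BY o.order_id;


Joining employees.id = orders.employee_id:
  employee Xander (id=1) -> order Laptop
  employee Frank (id=2) -> order Keyboard
  employee Tina (id=6) -> order Phone
  employee Dave (id=3) -> order Tablet
  employee Eve (id=5) -> order Camera
  employee Xander (id=1) -> order Monitor


6 rows:
Xander, Laptop, 6
Frank, Keyboard, 8
Tina, Phone, 6
Dave, Tablet, 7
Eve, Camera, 4
Xander, Monitor, 8


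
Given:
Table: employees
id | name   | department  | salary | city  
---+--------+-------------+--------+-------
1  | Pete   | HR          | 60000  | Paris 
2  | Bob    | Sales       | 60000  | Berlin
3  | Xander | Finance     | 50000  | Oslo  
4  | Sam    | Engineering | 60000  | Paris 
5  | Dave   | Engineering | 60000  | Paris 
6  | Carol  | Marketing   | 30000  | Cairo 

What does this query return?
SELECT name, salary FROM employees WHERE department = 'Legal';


Filtering: department = 'Legal'
Matching rows: 0

Empty result set (0 rows)


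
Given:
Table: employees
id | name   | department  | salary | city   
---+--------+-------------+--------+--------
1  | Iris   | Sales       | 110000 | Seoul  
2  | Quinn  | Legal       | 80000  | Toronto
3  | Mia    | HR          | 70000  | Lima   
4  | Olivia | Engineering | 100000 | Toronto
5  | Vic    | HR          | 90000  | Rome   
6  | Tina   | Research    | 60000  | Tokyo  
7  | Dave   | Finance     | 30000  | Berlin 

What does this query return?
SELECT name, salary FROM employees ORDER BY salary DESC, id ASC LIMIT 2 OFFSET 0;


Sort by salary DESC (id ASC tiebreak), then skip 0 and take 2
Rows 1 through 2

2 rows:
Iris, 110000
Olivia, 100000


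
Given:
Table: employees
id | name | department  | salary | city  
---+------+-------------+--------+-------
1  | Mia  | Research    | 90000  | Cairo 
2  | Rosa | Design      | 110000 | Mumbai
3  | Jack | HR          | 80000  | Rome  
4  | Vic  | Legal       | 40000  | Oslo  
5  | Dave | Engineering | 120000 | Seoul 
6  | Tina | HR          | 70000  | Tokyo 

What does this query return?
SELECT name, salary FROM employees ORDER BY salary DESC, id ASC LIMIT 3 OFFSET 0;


Sort by salary DESC (id ASC tiebreak), then skip 0 and take 3
Rows 1 through 3

3 rows:
Dave, 120000
Rosa, 110000
Mia, 90000


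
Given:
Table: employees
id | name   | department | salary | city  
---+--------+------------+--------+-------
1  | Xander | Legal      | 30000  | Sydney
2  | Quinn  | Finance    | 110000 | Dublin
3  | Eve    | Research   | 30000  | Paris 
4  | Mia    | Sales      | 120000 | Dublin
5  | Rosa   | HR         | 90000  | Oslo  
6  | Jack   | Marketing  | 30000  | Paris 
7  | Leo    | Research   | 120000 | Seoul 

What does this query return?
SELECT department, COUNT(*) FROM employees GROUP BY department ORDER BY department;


Assigning each row to its department group:
  Xander -> Legal
  Quinn -> Finance
  Eve -> Research
  Mia -> Sales
  Rosa -> HR
  Jack -> Marketing
  Leo -> Research


6 groups:
Finance, 1
HR, 1
Legal, 1
Marketing, 1
Research, 2
Sales, 1


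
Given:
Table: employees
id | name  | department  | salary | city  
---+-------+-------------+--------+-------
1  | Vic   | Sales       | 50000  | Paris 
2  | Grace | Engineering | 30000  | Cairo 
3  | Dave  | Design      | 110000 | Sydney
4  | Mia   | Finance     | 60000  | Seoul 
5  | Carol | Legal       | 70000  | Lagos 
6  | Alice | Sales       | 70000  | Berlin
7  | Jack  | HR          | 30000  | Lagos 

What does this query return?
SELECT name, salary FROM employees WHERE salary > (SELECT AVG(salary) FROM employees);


Subquery: AVG(salary) = 60000.0
Filtering: salary > 60000.0
  Dave (110000) -> MATCH
  Carol (70000) -> MATCH
  Alice (70000) -> MATCH


3 rows:
Dave, 110000
Carol, 70000
Alice, 70000


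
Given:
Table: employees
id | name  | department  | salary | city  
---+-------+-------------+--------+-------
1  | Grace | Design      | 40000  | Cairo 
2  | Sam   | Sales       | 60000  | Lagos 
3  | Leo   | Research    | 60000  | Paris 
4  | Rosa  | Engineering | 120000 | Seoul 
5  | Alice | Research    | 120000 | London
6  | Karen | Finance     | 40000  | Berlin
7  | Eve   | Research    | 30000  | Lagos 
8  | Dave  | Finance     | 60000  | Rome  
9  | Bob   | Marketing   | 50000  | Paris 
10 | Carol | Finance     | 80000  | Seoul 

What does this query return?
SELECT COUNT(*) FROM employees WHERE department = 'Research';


Counting rows where department = 'Research'
  Leo -> MATCH
  Alice -> MATCH
  Eve -> MATCH


3


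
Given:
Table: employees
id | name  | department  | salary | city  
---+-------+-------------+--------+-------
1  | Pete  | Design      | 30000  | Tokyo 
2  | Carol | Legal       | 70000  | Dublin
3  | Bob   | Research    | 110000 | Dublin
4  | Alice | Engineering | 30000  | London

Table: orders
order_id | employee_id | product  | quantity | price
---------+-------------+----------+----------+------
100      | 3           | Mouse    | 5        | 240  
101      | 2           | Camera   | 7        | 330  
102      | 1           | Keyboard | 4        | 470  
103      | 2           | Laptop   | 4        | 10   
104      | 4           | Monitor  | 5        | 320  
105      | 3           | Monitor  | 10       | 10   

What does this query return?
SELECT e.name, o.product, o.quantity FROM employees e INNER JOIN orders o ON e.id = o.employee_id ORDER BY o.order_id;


Joining employees.id = orders.employee_id:
  employee Bob (id=3) -> order Mouse
  employee Carol (id=2) -> order Camera
  employee Pete (id=1) -> order Keyboard
  employee Carol (id=2) -> order Laptop
  employee Alice (id=4) -> order Monitor
  employee Bob (id=3) -> order Monitor


6 rows:
Bob, Mouse, 5
Carol, Camera, 7
Pete, Keyboard, 4
Carol, Laptop, 4
Alice, Monitor, 5
Bob, Monitor, 10


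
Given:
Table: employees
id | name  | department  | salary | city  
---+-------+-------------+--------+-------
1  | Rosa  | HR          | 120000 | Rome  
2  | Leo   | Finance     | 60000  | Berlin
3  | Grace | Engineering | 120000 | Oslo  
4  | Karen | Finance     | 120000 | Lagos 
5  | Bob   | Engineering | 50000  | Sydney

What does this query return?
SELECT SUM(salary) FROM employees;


SUM(salary) = 120000 + 60000 + 120000 + 120000 + 50000 = 470000

470000


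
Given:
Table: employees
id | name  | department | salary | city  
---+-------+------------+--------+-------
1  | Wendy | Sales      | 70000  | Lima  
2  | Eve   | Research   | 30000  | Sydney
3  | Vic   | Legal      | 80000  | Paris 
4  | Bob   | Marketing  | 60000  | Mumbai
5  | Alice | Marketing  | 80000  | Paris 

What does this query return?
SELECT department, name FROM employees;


Projecting columns: department, name

5 rows:
Sales, Wendy
Research, Eve
Legal, Vic
Marketing, Bob
Marketing, Alice


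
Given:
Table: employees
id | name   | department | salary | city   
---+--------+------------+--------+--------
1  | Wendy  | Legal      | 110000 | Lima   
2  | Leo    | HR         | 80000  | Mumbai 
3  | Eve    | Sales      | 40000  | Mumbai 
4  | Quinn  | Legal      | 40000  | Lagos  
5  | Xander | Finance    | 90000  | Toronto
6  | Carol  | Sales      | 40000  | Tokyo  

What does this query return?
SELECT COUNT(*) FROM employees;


COUNT(*) counts all rows

6


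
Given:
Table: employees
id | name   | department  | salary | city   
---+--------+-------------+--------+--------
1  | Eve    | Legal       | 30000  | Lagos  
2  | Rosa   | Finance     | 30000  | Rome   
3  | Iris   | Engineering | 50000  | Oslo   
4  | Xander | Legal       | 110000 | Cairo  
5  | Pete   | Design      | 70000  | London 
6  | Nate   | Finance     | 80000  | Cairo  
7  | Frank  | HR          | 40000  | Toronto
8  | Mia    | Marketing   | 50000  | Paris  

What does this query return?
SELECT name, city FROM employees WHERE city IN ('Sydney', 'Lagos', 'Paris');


Filtering: city IN ('Sydney', 'Lagos', 'Paris')
Matching: 2 rows

2 rows:
Eve, Lagos
Mia, Paris


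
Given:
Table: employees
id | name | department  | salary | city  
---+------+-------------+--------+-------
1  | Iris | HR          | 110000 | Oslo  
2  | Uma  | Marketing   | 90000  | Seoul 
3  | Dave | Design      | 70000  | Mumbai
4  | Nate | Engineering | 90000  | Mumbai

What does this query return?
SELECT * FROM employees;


SELECT * returns all 4 rows with all columns

4 rows:
1, Iris, HR, 110000, Oslo
2, Uma, Marketing, 90000, Seoul
3, Dave, Design, 70000, Mumbai
4, Nate, Engineering, 90000, Mumbai
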